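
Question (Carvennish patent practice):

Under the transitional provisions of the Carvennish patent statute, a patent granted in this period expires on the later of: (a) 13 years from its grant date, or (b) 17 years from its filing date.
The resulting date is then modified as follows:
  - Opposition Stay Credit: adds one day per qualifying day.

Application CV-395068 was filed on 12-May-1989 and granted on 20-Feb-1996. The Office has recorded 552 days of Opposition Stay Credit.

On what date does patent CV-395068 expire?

(a) grant + 13 years → 20 February 2009.
(b) filing + 17 years → 12 May 2006.
Later of the two: 20 February 2009.
Opposition Stay Credit: +552 days → 26 August 2010.

August 26, 2010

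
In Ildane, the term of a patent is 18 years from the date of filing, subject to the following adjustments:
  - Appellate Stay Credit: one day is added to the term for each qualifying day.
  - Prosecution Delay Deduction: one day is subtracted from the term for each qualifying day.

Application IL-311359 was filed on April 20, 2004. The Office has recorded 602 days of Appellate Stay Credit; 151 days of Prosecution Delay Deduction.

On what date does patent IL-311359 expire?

Base term: filing date + 18 years → 20 April 2022.
Appellate Stay Credit: +602 days → 13 December 2023.
Prosecution Delay Deduction: −151 days → 15 July 2023.

July 15, 2023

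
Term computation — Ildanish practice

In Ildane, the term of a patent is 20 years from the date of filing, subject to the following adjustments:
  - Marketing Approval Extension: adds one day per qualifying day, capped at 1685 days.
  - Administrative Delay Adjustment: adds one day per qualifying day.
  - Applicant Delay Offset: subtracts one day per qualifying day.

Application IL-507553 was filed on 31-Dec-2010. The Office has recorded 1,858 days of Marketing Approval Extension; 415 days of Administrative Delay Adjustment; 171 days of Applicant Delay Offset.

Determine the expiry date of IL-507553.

2036-04-12

Base term: filing date + 20 years → 31 December 2030.
Marketing Approval Extension: 1858 days claimed exceeds the 1685-day cap, so +1685 days → 12 August 2035.
Administrative Delay Adjustment: +415 days → 30 September 2036.
Applicant Delay Offset: −171 days → 12 April 2036.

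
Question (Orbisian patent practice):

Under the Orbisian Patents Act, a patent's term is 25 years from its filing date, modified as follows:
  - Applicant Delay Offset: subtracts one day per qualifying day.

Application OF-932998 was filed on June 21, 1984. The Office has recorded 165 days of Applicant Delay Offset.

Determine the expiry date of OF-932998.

Base term: filing date + 25 years → 21 June 2009.
Applicant Delay Offset: −165 days → 7 January 2009.

January 7, 2009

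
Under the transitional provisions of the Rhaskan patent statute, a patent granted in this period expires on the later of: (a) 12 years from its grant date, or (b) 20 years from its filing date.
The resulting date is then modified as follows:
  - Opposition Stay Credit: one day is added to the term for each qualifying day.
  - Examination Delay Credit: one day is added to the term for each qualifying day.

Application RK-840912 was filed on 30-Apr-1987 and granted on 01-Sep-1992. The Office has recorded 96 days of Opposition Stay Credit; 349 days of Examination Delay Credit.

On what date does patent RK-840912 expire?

(a) grant + 12 years → 1 September 2004.
(b) filing + 20 years → 30 April 2007.
Later of the two: 30 April 2007.
Opposition Stay Credit: +96 days → 4 August 2007.
Examination Delay Credit: +349 days → 18 July 2008.

July 18, 2008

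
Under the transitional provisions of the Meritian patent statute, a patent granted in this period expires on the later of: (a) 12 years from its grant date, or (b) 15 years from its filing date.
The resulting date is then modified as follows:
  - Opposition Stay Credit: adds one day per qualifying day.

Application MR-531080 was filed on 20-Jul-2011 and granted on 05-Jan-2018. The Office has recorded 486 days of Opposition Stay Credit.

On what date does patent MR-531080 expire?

(a) grant + 12 years → 5 January 2030.
(b) filing + 15 years → 20 July 2026.
Later of the two: 5 January 2030.
Opposition Stay Credit: +486 days → 6 May 2031.

2031-05-06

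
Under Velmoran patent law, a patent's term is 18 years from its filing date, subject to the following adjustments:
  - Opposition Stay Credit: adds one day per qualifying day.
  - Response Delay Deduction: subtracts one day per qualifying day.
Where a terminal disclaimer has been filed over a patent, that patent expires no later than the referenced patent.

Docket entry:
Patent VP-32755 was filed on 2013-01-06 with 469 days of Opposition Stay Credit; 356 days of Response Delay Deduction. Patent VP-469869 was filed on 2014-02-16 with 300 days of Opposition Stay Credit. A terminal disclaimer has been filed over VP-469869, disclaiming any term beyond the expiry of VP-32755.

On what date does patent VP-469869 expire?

Natural term of VP-469869:
  Base: filing + 18 years → 16 February 2032.
  Opposition Stay Credit: +300 days → 12 December 2032.
Expiry of referenced patent VP-32755:
  Base: filing + 18 years → 6 January 2031.
  Opposition Stay Credit: +469 days → 19 April 2032.
  Response Delay Deduction: −356 days → 29 April 2031.
Terminal disclaimer: VP-469869 expires on the earlier of 12 December 2032 and 29 April 2031.

April 29, 2031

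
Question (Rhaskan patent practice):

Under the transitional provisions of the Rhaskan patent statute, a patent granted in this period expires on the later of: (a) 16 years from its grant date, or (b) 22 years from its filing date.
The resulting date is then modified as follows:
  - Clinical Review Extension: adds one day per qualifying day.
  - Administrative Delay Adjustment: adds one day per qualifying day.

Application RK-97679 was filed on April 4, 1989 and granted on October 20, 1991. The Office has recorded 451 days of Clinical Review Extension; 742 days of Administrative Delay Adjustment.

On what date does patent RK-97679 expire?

2014-07-10

(a) grant + 16 years → 20 October 2007.
(b) filing + 22 years → 4 April 2011.
Later of the two: 4 April 2011.
Clinical Review Extension: +451 days → 28 June 2012.
Administrative Delay Adjustment: +742 days → 10 July 2014.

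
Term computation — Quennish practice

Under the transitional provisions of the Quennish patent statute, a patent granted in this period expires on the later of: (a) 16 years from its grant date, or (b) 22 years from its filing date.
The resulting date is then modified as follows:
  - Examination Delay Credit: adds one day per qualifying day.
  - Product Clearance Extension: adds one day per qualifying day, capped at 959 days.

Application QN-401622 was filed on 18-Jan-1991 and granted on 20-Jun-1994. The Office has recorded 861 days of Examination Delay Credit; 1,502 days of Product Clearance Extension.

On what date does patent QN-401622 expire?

(a) grant + 16 years → 20 June 2010.
(b) filing + 22 years → 18 January 2013.
Later of the two: 18 January 2013.
Examination Delay Credit: +861 days → 29 May 2015.
Product Clearance Extension: 1502 days claimed exceeds the 959-day cap, so +959 days → 12 January 2018.

2018-01-12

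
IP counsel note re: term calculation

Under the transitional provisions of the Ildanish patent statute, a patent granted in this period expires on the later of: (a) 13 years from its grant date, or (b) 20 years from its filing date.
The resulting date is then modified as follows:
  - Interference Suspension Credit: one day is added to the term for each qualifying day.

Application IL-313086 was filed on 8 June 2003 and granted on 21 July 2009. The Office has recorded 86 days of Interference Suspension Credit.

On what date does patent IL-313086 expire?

2023-09-02

(a) grant + 13 years → 21 July 2022.
(b) filing + 20 years → 8 June 2023.
Later of the two: 8 June 2023.
Interference Suspension Credit: +86 days → 2 September 2023.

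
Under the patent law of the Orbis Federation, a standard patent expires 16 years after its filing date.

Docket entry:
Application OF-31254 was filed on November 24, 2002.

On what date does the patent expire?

Filing date + 16 years → 24 November 2018.

November 24, 2018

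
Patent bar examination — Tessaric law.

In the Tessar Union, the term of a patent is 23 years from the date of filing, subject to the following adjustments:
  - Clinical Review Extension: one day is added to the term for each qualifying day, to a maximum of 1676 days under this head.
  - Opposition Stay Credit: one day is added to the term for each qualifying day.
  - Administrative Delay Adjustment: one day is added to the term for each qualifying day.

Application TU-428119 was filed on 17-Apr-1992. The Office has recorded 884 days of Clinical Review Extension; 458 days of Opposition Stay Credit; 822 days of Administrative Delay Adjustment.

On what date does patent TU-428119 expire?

2021-03-20

Base term: filing date + 23 years → 17 April 2015.
Clinical Review Extension: 884 days (within the 1676-day cap) → +884 days → 17 September 2017.
Opposition Stay Credit: +458 days → 19 December 2018.
Administrative Delay Adjustment: +822 days → 20 March 2021.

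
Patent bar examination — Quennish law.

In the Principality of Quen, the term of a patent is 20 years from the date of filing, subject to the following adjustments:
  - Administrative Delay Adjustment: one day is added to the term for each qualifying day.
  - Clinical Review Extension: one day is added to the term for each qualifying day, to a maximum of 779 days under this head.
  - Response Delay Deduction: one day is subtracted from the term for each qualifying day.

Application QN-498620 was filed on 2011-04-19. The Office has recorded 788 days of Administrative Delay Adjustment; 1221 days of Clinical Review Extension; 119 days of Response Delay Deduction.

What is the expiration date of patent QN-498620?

2035-04-06

Base term: filing date + 20 years → 19 April 2031.
Administrative Delay Adjustment: +788 days → 15 June 2033.
Clinical Review Extension: 1221 days claimed exceeds the 779-day cap, so +779 days → 3 August 2035.
Response Delay Deduction: −119 days → 6 April 2035.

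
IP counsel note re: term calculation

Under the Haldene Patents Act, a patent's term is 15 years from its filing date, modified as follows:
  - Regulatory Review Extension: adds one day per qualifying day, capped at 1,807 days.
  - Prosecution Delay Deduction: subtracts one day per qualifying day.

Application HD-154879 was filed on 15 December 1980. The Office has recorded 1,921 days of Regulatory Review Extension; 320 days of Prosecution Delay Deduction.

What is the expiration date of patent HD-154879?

Base term: filing date + 15 years → 15 December 1995.
Regulatory Review Extension: 1921 days claimed exceeds the 1807-day cap, so +1807 days → 25 November 2000.
Prosecution Delay Deduction: −320 days → 10 January 2000.

2000-01-10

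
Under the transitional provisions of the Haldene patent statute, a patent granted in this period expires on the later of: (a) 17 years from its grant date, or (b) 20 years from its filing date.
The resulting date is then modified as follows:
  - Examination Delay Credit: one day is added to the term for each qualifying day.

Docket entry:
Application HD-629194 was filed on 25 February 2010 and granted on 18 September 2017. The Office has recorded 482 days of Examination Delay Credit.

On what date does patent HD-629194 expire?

January 13, 2036

(a) grant + 17 years → 18 September 2034.
(b) filing + 20 years → 25 February 2030.
Later of the two: 18 September 2034.
Examination Delay Credit: +482 days → 13 January 2036.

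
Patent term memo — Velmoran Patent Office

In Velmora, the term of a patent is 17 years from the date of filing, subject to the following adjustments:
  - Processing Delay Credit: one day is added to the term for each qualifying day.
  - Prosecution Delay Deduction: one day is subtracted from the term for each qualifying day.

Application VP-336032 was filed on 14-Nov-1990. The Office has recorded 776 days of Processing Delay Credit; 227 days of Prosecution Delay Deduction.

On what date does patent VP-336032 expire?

Base term: filing date + 17 years → 14 November 2007.
Processing Delay Credit: +776 days → 29 December 2009.
Prosecution Delay Deduction: −227 days → 16 May 2009.

May 16, 2009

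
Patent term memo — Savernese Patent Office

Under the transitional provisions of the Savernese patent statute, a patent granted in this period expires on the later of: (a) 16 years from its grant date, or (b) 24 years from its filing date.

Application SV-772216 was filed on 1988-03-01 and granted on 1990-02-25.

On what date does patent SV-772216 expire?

March 1, 2012

(a) grant + 16 years → 25 February 2006.
(b) filing + 24 years → 1 March 2012.
Later of the two: 1 March 2012.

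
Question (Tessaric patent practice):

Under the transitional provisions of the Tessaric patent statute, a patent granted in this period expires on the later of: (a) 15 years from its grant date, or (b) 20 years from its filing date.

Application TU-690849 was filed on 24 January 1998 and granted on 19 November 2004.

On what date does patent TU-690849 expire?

(a) grant + 15 years → 19 November 2019.
(b) filing + 20 years → 24 January 2018.
Later of the two: 19 November 2019.

November 19, 2019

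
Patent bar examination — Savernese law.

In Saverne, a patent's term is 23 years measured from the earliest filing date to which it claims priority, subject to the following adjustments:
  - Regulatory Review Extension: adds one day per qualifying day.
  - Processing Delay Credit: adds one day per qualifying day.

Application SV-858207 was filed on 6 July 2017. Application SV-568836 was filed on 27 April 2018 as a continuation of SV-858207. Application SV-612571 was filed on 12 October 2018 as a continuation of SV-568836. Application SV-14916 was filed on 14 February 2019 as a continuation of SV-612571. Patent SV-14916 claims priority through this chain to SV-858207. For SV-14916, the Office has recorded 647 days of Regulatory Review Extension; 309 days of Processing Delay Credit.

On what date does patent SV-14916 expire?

February 17, 2043

Earliest priority filing: 6 July 2017.
Base term: 6 July 2017 + 23 years → 6 July 2040.
Regulatory Review Extension: +647 days → 14 April 2042.
Processing Delay Credit: +309 days → 17 February 2043.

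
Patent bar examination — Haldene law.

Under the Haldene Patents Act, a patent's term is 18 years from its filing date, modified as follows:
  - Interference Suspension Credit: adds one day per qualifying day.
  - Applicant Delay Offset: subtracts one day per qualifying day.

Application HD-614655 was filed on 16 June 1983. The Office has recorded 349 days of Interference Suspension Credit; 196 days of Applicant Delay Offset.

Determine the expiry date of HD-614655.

Base term: filing date + 18 years → 16 June 2001.
Interference Suspension Credit: +349 days → 31 May 2002.
Applicant Delay Offset: −196 days → 16 November 2001.

2001-11-16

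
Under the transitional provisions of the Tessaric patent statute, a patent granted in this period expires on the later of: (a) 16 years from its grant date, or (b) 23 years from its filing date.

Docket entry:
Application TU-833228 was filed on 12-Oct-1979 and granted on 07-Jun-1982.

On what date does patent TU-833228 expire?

2002-10-12

(a) grant + 16 years → 7 June 1998.
(b) filing + 23 years → 12 October 2002.
Later of the two: 12 October 2002.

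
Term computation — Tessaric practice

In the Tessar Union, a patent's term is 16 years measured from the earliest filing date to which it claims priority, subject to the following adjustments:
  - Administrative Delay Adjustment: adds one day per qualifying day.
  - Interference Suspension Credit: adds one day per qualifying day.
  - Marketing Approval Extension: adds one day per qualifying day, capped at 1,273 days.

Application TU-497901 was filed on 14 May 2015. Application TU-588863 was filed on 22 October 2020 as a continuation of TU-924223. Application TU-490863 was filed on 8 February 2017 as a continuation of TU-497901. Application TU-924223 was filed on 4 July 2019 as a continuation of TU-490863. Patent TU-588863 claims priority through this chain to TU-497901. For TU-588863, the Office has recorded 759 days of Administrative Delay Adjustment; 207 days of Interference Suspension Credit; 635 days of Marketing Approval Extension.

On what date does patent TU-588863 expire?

Earliest priority filing: 14 May 2015.
Base term: 14 May 2015 + 16 years → 14 May 2031.
Administrative Delay Adjustment: +759 days → 11 June 2033.
Interference Suspension Credit: +207 days → 4 January 2034.
Marketing Approval Extension: 635 days (within the 1273-day cap) → +635 days → 1 October 2035.

2035-10-01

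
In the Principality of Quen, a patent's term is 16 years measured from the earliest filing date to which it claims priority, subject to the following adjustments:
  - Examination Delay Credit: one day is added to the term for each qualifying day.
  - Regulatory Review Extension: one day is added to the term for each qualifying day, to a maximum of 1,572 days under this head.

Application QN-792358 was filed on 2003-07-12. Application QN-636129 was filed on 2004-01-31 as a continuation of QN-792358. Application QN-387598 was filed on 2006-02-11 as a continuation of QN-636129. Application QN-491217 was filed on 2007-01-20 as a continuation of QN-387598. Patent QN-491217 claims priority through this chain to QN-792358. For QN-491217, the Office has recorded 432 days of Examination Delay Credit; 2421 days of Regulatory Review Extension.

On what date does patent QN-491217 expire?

January 5, 2025

Earliest priority filing: 12 July 2003.
Base term: 12 July 2003 + 16 years → 12 July 2019.
Examination Delay Credit: +432 days → 16 September 2020.
Regulatory Review Extension: 2421 days claimed exceeds the 1572-day cap, so +1572 days → 5 January 2025.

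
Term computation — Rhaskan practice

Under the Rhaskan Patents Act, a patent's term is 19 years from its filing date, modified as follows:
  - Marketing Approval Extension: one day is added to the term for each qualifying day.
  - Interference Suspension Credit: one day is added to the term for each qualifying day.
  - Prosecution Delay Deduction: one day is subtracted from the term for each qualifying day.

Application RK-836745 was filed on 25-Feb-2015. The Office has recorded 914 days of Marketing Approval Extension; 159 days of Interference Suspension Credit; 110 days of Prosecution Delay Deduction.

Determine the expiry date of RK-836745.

October 15, 2036

Base term: filing date + 19 years → 25 February 2034.
Marketing Approval Extension: +914 days → 27 August 2036.
Interference Suspension Credit: +159 days → 2 February 2037.
Prosecution Delay Deduction: −110 days → 15 October 2036.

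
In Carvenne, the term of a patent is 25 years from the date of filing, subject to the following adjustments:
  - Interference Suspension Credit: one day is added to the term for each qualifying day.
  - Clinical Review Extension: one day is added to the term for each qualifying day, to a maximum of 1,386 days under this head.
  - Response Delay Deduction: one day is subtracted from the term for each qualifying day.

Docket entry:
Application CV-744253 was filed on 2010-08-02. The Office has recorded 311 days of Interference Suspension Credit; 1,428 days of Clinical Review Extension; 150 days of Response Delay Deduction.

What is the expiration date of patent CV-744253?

2039-10-27

Base term: filing date + 25 years → 2 August 2035.
Interference Suspension Credit: +311 days → 8 June 2036.
Clinical Review Extension: 1428 days claimed exceeds the 1386-day cap, so +1386 days → 25 March 2040.
Response Delay Deduction: −150 days → 27 October 2039.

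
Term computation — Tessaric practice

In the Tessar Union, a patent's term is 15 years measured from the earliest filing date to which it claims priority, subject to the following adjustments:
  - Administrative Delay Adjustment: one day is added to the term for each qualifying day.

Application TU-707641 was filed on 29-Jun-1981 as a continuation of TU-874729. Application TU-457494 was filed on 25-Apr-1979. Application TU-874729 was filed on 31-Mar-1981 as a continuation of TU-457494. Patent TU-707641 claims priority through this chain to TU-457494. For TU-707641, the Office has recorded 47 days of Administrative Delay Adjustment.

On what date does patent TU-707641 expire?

Earliest priority filing: 25 April 1979.
Base term: 25 April 1979 + 15 years → 25 April 1994.
Administrative Delay Adjustment: +47 days → 11 June 1994.

1994-06-11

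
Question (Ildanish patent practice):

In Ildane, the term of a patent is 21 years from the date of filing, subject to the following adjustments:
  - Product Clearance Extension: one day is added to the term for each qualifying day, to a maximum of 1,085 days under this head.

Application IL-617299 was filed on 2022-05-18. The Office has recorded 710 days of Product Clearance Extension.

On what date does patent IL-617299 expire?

2045-04-27

Base term: filing date + 21 years → 18 May 2043.
Product Clearance Extension: 710 days (within the 1085-day cap) → +710 days → 27 April 2045.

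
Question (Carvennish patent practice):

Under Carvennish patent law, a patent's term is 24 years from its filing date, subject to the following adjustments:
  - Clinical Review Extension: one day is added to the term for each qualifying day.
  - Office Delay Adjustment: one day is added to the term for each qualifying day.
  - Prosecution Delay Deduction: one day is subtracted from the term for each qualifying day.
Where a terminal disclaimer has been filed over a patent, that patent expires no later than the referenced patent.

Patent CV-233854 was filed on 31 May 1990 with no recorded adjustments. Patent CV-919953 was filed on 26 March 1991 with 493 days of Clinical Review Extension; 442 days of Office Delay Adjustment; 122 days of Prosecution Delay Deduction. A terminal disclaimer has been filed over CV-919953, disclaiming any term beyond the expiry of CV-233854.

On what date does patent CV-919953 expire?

Natural term of CV-919953:
  Base: filing + 24 years → 26 March 2015.
  Clinical Review Extension: +493 days → 31 July 2016.
  Office Delay Adjustment: +442 days → 16 October 2017.
  Prosecution Delay Deduction: −122 days → 16 June 2017.
Expiry of referenced patent CV-233854:
  Base: filing + 24 years → 31 May 2014.
Terminal disclaimer: CV-919953 expires on the earlier of 16 June 2017 and 31 May 2014.

2014-05-31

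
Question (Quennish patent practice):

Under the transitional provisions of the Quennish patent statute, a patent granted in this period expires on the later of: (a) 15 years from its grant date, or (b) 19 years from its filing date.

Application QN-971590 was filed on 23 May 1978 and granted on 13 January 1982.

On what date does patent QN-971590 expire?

(a) grant + 15 years → 13 January 1997.
(b) filing + 19 years → 23 May 1997.
Later of the two: 23 May 1997.

1997-05-23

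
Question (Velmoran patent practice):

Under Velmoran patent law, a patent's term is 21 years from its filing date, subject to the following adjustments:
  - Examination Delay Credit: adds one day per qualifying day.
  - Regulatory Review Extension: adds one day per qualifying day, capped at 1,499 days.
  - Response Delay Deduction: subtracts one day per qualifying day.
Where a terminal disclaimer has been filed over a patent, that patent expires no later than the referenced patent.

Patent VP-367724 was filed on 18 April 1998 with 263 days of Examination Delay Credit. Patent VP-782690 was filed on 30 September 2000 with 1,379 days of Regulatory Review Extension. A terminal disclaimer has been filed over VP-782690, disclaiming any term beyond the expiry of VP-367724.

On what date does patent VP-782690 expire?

Natural term of VP-782690:
  Base: filing + 21 years → 30 September 2021.
  Regulatory Review Extension: 1379 days (within the 1499-day cap) → +1379 days → 10 July 2025.
Expiry of referenced patent VP-367724:
  Base: filing + 21 years → 18 April 2019.
  Examination Delay Credit: +263 days → 6 January 2020.
Terminal disclaimer: VP-782690 expires on the earlier of 10 July 2025 and 6 January 2020.

2020-01-06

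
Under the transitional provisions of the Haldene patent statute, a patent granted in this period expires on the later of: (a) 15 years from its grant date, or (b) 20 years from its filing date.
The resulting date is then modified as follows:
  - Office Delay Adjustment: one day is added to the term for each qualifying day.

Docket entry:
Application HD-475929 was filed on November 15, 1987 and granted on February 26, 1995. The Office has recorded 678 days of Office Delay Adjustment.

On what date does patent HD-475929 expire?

(a) grant + 15 years → 26 February 2010.
(b) filing + 20 years → 15 November 2007.
Later of the two: 26 February 2010.
Office Delay Adjustment: +678 days → 5 January 2012.

January 5, 2012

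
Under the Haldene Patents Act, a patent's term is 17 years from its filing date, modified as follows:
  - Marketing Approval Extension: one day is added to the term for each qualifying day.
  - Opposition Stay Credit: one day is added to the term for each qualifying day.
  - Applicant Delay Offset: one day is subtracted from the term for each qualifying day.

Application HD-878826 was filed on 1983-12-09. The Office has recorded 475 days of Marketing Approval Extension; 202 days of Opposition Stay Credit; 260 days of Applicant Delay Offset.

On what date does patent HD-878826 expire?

Base term: filing date + 17 years → 9 December 2000.
Marketing Approval Extension: +475 days → 29 March 2002.
Opposition Stay Credit: +202 days → 17 October 2002.
Applicant Delay Offset: −260 days → 30 January 2002.

January 30, 2002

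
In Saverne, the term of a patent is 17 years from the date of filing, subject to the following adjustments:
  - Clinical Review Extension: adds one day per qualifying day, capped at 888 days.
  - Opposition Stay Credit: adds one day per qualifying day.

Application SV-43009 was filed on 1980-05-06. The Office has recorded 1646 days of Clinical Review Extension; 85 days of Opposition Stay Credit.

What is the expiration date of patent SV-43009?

2000-01-04

Base term: filing date + 17 years → 6 May 1997.
Clinical Review Extension: 1646 days claimed exceeds the 888-day cap, so +888 days → 11 October 1999.
Opposition Stay Credit: +85 days → 4 January 2000.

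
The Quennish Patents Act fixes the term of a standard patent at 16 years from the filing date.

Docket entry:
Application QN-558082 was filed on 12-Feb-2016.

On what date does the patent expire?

2032-02-12

Filing date + 16 years → 12 February 2032.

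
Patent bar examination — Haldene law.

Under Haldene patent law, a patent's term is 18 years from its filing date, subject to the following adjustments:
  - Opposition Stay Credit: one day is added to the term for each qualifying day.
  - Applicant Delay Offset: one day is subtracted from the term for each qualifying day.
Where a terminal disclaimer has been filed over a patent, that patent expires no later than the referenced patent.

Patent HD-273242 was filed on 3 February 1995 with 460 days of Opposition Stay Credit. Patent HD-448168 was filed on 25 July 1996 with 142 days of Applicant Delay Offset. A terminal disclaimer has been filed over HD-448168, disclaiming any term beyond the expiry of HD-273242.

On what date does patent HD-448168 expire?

March 5, 2014

Natural term of HD-448168:
  Base: filing + 18 years → 25 July 2014.
  Applicant Delay Offset: −142 days → 5 March 2014.
Expiry of referenced patent HD-273242:
  Base: filing + 18 years → 3 February 2013.
  Opposition Stay Credit: +460 days → 9 May 2014.
Terminal disclaimer: HD-448168 expires on the earlier of 5 March 2014 and 9 May 2014.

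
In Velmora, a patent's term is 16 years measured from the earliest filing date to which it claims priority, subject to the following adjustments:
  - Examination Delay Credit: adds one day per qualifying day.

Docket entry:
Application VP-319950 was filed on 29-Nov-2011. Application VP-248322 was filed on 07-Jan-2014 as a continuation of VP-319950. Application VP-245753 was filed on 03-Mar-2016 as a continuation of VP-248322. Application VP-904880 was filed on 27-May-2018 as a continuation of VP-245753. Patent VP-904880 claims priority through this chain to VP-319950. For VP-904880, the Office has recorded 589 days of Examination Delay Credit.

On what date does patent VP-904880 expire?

July 10, 2029

Earliest priority filing: 29 November 2011.
Base term: 29 November 2011 + 16 years → 29 November 2027.
Examination Delay Credit: +589 days → 10 July 2029.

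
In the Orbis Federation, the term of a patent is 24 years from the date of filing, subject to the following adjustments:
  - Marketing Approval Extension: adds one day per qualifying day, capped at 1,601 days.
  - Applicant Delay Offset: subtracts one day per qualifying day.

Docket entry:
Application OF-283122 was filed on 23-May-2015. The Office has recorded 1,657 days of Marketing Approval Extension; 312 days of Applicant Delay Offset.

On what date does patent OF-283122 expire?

Base term: filing date + 24 years → 23 May 2039.
Marketing Approval Extension: 1657 days claimed exceeds the 1601-day cap, so +1601 days → 10 October 2043.
Applicant Delay Offset: −312 days → 2 December 2042.

December 2, 2042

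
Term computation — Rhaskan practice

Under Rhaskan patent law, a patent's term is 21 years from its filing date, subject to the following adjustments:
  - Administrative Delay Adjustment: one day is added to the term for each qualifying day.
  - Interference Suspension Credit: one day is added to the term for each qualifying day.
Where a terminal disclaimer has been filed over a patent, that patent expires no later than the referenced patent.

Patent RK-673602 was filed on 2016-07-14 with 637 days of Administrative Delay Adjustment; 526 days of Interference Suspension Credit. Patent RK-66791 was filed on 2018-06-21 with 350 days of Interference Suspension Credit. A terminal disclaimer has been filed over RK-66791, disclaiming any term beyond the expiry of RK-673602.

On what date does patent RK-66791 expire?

Natural term of RK-66791:
  Base: filing + 21 years → 21 June 2039.
  Interference Suspension Credit: +350 days → 5 June 2040.
Expiry of referenced patent RK-673602:
  Base: filing + 21 years → 14 July 2037.
  Administrative Delay Adjustment: +637 days → 12 April 2039.
  Interference Suspension Credit: +526 days → 19 September 2040.
Terminal disclaimer: RK-66791 expires on the earlier of 5 June 2040 and 19 September 2040.

June 5, 2040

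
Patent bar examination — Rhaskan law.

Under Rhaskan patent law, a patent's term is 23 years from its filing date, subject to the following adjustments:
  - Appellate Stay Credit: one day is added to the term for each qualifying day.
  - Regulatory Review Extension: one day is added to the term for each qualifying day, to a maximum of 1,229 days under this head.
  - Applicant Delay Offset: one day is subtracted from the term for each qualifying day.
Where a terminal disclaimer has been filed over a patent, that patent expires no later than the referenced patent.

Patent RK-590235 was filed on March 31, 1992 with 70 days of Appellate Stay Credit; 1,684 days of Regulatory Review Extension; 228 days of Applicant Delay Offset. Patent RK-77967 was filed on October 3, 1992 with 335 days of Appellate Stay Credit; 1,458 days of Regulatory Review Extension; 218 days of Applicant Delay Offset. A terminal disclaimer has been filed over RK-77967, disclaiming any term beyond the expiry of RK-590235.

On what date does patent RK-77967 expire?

Natural term of RK-77967:
  Base: filing + 23 years → 3 October 2015.
  Appellate Stay Credit: +335 days → 2 September 2016.
  Regulatory Review Extension: 1458 days claimed exceeds the 1229-day cap, so +1229 days → 14 January 2020.
  Applicant Delay Offset: −218 days → 10 June 2019.
Expiry of referenced patent RK-590235:
  Base: filing + 23 years → 31 March 2015.
  Appellate Stay Credit: +70 days → 9 June 2015.
  Regulatory Review Extension: 1684 days claimed exceeds the 1229-day cap, so +1229 days → 20 October 2018.
  Applicant Delay Offset: −228 days → 6 March 2018.
Terminal disclaimer: RK-77967 expires on the earlier of 10 June 2019 and 6 March 2018.

March 6, 2018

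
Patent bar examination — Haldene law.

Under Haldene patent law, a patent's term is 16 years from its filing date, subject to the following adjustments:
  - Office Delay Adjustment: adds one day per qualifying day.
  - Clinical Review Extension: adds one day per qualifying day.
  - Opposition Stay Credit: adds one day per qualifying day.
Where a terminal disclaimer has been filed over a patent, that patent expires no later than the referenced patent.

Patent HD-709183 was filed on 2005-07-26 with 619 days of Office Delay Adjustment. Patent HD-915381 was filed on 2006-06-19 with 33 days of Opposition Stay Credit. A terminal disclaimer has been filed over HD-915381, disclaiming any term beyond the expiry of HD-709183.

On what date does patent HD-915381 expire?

July 22, 2022

Natural term of HD-915381:
  Base: filing + 16 years → 19 June 2022.
  Opposition Stay Credit: +33 days → 22 July 2022.
Expiry of referenced patent HD-709183:
  Base: filing + 16 years → 26 July 2021.
  Office Delay Adjustment: +619 days → 6 April 2023.
Terminal disclaimer: HD-915381 expires on the earlier of 22 July 2022 and 6 April 2023.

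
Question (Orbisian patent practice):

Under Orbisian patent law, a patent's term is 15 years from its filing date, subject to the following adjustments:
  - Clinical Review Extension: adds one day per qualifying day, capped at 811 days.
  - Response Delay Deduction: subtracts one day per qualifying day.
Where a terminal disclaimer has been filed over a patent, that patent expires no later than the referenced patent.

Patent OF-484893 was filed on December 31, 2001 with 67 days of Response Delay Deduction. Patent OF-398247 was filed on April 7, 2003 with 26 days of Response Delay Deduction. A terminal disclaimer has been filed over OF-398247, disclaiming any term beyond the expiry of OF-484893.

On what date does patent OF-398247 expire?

2016-10-25

Natural term of OF-398247:
  Base: filing + 15 years → 7 April 2018.
  Response Delay Deduction: −26 days → 12 March 2018.
Expiry of referenced patent OF-484893:
  Base: filing + 15 years → 31 December 2016.
  Response Delay Deduction: −67 days → 25 October 2016.
Terminal disclaimer: OF-398247 expires on the earlier of 12 March 2018 and 25 October 2016.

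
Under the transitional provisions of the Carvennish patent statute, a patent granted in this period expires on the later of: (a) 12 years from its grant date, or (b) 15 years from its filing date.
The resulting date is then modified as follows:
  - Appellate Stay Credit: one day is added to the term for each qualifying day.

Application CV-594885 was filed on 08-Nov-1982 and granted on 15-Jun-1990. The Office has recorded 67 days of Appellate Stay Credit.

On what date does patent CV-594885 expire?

(a) grant + 12 years → 15 June 2002.
(b) filing + 15 years → 8 November 1997.
Later of the two: 15 June 2002.
Appellate Stay Credit: +67 days → 21 August 2002.

August 21, 2002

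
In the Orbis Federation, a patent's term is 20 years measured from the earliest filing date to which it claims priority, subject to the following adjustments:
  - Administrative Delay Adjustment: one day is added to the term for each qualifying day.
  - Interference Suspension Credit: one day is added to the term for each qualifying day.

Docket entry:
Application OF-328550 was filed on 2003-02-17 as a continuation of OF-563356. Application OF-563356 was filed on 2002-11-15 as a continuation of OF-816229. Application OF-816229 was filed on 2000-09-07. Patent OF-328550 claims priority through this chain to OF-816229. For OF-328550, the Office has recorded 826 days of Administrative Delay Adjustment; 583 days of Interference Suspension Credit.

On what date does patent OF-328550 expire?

Earliest priority filing: 7 September 2000.
Base term: 7 September 2000 + 20 years → 7 September 2020.
Administrative Delay Adjustment: +826 days → 12 December 2022.
Interference Suspension Credit: +583 days → 17 July 2024.

July 17, 2024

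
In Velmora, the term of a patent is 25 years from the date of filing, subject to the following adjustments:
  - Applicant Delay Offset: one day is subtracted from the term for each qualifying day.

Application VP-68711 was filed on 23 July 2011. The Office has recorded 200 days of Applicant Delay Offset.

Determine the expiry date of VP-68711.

January 5, 2036

Base term: filing date + 25 years → 23 July 2036.
Applicant Delay Offset: −200 days → 5 January 2036.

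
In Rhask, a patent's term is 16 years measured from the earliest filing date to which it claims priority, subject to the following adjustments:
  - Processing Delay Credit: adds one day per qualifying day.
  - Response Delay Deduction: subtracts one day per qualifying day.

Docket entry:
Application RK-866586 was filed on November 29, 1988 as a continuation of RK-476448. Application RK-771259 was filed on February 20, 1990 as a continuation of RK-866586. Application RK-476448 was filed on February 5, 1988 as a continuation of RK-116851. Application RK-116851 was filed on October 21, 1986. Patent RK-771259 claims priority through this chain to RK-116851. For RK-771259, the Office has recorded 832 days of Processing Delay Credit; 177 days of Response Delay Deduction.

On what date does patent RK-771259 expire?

2004-08-06

Earliest priority filing: 21 October 1986.
Base term: 21 October 1986 + 16 years → 21 October 2002.
Processing Delay Credit: +832 days → 30 January 2005.
Response Delay Deduction: −177 days → 6 August 2004.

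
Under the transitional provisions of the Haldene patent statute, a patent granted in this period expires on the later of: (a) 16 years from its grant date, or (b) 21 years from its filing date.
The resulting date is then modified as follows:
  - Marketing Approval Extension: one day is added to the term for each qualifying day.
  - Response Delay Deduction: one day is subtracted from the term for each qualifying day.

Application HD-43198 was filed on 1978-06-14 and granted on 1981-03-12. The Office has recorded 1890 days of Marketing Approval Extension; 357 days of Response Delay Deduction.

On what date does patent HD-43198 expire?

2003-08-25

(a) grant + 16 years → 12 March 1997.
(b) filing + 21 years → 14 June 1999.
Later of the two: 14 June 1999.
Marketing Approval Extension: +1890 days → 16 August 2004.
Response Delay Deduction: −357 days → 25 August 2003.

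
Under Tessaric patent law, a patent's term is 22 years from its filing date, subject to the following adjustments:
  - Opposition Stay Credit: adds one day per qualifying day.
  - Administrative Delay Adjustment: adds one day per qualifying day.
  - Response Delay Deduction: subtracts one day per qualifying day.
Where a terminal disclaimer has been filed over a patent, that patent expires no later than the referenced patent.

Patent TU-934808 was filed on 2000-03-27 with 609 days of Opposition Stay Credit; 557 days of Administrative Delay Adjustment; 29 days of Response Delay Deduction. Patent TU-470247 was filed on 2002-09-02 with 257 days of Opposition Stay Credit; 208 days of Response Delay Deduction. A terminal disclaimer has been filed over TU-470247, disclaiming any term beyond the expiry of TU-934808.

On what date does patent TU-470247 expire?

October 21, 2024

Natural term of TU-470247:
  Base: filing + 22 years → 2 September 2024.
  Opposition Stay Credit: +257 days → 17 May 2025.
  Response Delay Deduction: −208 days → 21 October 2024.
Expiry of referenced patent TU-934808:
  Base: filing + 22 years → 27 March 2022.
  Opposition Stay Credit: +609 days → 26 November 2023.
  Administrative Delay Adjustment: +557 days → 5 June 2025.
  Response Delay Deduction: −29 days → 7 May 2025.
Terminal disclaimer: TU-470247 expires on the earlier of 21 October 2024 and 7 May 2025.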